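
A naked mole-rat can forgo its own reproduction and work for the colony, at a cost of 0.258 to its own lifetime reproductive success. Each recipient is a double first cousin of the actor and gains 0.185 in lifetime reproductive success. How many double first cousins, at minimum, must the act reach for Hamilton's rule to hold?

r to a double first cousin = 1/4 (double first cousins share both grandparent pairs — four paths of length 4: r = 4·(1/2)^4 = 1/4).
Hamilton's rule: n·r·B > C  ⇒  n > C/(r·B) = 0.258/(0.25·0.185) = 5.578.
The smallest integer exceeding 5.578 is 6.

6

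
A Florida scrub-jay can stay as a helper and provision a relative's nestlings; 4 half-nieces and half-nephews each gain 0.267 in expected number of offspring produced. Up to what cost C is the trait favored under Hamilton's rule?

r to a half-niece or half-nephew = 1/8 (half-aunt/uncle↔niece/nephew: one path of length 3: r = (1/2)^3 = 1/8).
Hamilton's rule: n·r·B > C, so the trait is favored while C < n·r·B = 4·0.125·0.267 = 0.1335.

0.1335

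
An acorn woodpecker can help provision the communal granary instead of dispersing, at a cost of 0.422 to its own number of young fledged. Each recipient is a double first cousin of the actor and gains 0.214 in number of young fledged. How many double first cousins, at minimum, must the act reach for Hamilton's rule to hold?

8

r to a double first cousin = 0.25 (double first cousins share both grandparent pairs — four paths of length 4: r = 4·(1/2)^4 = 1/4).
Hamilton's rule: n·r·B > C  ⇒  n > C/(r·B) = 0.422/(0.25·0.214) = 7.888.
The smallest integer exceeding 7.888 is 8.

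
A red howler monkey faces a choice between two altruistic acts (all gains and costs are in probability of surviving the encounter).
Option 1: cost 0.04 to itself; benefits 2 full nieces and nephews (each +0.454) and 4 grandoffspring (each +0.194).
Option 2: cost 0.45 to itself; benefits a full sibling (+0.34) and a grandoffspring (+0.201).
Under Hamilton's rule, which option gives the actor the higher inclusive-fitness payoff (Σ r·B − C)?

Option 1: r to a full niece or nephew = 0.25.
Option 1: r to a grandoffspring = 0.25.
Option 1: Σ r·B − C = (2·0.25·0.454 + 4·0.25·0.194) − 0.04 = 0.381.
Option 2: r to a full sibling = 0.5.
Option 2: r to a grandoffspring = 0.25.
Option 2: Σ r·B − C = (1·0.5·0.34 + 1·0.25·0.201) − 0.45 = -0.22975.
Option 1 has the higher net inclusive-fitness payoff.

Option 1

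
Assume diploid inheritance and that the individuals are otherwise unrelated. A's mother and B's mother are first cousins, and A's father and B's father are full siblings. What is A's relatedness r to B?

Relatedness sums over independent paths through distinct common ancestors.
A and B are related in two ways: second cousins through their mothers (r = 1/32) and first cousins through their fathers (r = 1/8).
r = 1/32 + 1/8 = 5/32 = 0.15625.

0.15625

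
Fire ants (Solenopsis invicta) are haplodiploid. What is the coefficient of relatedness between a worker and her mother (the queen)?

0.5

One meiotic link between diploid queen and diploid daughter: r = 1/2.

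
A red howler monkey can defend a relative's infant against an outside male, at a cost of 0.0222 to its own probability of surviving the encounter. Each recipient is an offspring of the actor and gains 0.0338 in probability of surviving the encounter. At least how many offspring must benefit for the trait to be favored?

r to an offspring = 0.5 (one parent–offspring link: r = (1/2)^1 = 1/2).
Hamilton's rule: n·r·B > C  ⇒  n > C/(r·B) = 0.0222/(0.5·0.0338) = 1.314.
The smallest integer exceeding 1.314 is 2.

2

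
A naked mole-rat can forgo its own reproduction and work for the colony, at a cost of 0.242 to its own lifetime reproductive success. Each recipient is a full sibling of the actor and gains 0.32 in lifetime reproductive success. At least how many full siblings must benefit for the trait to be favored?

r to a full sibling = 1/2 (full sibs share both parents — two paths of length 2: r = 2·(1/2)^2 = 1/2).
Hamilton's rule: n·r·B > C  ⇒  n > C/(r·B) = 0.242/(0.5·0.32) = 1.512.
The smallest integer exceeding 1.512 is 2.

2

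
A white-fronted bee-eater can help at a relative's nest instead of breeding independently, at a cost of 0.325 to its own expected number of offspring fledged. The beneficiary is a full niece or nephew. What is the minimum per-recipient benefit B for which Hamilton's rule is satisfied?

r to a full niece or nephew = 0.25 (full aunt/uncle↔niece/nephew: two paths of length 3 through the shared grandparent pair: r = 2·(1/2)^3 = 1/4).
Hamilton's rule with n recipients of equal r: n·r·B > C, so B > C/(n·r) = 0.325/(1·0.25) = 1.3.

1.3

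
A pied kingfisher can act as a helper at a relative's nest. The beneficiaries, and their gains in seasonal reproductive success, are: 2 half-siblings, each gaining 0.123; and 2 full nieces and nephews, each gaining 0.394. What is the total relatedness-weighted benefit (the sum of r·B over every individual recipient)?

r to a half-sibling = 0.25 (half-sibs share one parent — one path of length 2: r = (1/2)^2 = 1/4).
r to a full niece or nephew = 0.25 (full aunt/uncle↔niece/nephew: two paths of length 3 through the shared grandparent pair: r = 2·(1/2)^3 = 1/4).
Summing one r·B term per recipient: 2·0.25·0.123 + 2·0.25·0.394 = 0.2585.

0.2585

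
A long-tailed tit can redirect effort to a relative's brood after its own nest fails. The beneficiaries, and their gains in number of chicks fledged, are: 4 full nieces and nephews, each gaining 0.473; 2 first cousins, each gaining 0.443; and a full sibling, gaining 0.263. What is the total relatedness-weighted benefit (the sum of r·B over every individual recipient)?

r to a full niece or nephew = 1/4 (full aunt/uncle↔niece/nephew: two paths of length 3 through the shared grandparent pair: r = 2·(1/2)^3 = 1/4).
r to a first cousin = 0.125 (first cousins share one grandparent pair — two paths of length 4: r = 2·(1/2)^4 = 1/8).
r to a full sibling = 1/2 (full sibs share both parents — two paths of length 2: r = 2·(1/2)^2 = 1/2).
Summing one r·B term per recipient: 4·0.25·0.473 + 2·0.125·0.443 + 1·0.5·0.263 = 0.71525.

0.71525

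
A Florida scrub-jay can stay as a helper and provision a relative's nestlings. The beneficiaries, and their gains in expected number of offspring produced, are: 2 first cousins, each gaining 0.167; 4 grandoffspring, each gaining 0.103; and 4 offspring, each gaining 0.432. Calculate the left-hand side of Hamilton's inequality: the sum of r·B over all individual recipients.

r to a first cousin = 0.125 (first cousins share one grandparent pair — two paths of length 4: r = 2·(1/2)^4 = 1/8).
r to a grandoffspring = 0.25 (two parent–offspring links: r = (1/2)^2 = 1/4).
r to an offspring = 0.5 (one parent–offspring link: r = (1/2)^1 = 1/2).
Summing one r·B term per recipient: 2·0.125·0.167 + 4·0.25·0.103 + 4·0.5·0.432 = 1.00875.

1.00875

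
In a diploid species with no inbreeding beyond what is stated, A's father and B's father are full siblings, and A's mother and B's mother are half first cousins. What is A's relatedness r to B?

Independent pedigree routes through distinct common ancestors add.
A and B are related in two ways: first cousins through their fathers (r = 1/8) and half second cousins through their mothers (r = 1/64).
r = 1/8 + 1/64 = 0.140625.

0.140625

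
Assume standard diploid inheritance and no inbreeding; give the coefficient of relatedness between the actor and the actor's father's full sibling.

0.25

Each parent–offspring link contributes a factor of 1/2, and independent paths through distinct common ancestors add.
Full aunt/uncle↔niece/nephew: two paths of length 3 through the shared grandparent pair: r = 2·(1/2)^3 = 1/4.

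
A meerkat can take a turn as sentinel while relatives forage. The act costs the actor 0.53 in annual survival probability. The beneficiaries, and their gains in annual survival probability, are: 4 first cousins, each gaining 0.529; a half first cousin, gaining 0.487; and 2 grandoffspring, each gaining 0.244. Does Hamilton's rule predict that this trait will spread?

No

Hamilton's rule: the trait is favored when the sum of r·B over every recipient exceeds the actor's cost C.
r to a first cousin = 1/8 (first cousins share one grandparent pair — two paths of length 4: r = 2·(1/2)^4 = 1/8).
r to a half first cousin = 0.0625 (half first cousins share one grandparent — one path of length 4: r = (1/2)^4 = 1/16).
r to a grandoffspring = 1/4 (two parent–offspring links: r = (1/2)^2 = 1/4).
Summing one r·B term per recipient: 4·0.125·0.529 + 1·0.0625·0.487 + 2·0.25·0.244 = 0.4169375.
0.4169375 < 0.53: the indirect benefit is less than the cost.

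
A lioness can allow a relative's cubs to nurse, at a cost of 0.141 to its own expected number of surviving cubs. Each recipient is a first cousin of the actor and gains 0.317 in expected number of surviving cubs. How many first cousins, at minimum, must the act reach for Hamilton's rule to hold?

r to a first cousin = 0.125 (first cousins share one grandparent pair — two paths of length 4: r = 2·(1/2)^4 = 1/8).
Hamilton's rule: n·r·B > C  ⇒  n > C/(r·B) = 0.141/(0.125·0.317) = 3.558.
The smallest integer exceeding 3.558 is 4.

4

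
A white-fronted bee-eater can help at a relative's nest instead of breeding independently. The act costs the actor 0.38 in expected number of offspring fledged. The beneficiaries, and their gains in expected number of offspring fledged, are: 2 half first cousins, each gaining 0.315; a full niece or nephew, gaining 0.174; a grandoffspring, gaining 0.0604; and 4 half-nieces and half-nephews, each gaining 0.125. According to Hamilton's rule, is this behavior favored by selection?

Hamilton's rule: the trait is favored when the sum of r·B over every recipient exceeds the actor's cost C.
r to a half first cousin = 0.0625 (half first cousins share one grandparent — one path of length 4: r = (1/2)^4 = 1/16).
r to a full niece or nephew = 0.25 (full aunt/uncle↔niece/nephew: two paths of length 3 through the shared grandparent pair: r = 2·(1/2)^3 = 1/4).
r to a grandoffspring = 0.25 (two parent–offspring links: r = (1/2)^2 = 1/4).
r to a half-niece or half-nephew = 0.125 (half-aunt/uncle↔niece/nephew: one path of length 3: r = (1/2)^3 = 1/8).
Summing one r·B term per recipient: 2·0.0625·0.315 + 1·0.25·0.174 + 1·0.25·0.0604 + 4·0.125·0.125 = 0.160475.
0.160475 < 0.38: the indirect benefit is less than the cost.

No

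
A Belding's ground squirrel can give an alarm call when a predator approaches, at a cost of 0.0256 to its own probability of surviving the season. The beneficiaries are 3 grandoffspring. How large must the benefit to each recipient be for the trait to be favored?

0.0341

r to a grandoffspring = 1/4 (two parent–offspring links: r = (1/2)^2 = 1/4).
Hamilton's rule with n recipients of equal r: n·r·B > C, so B > C/(n·r) = 0.0256/(3·0.25) = 0.0341.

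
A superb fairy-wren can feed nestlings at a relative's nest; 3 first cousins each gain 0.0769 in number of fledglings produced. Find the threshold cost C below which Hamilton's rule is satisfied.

r to a first cousin = 0.125 (first cousins share one grandparent pair — two paths of length 4: r = 2·(1/2)^4 = 1/8).
Hamilton's rule: n·r·B > C, so the trait is favored while C < n·r·B = 3·0.125·0.0769 = 0.0288375.

0.0288375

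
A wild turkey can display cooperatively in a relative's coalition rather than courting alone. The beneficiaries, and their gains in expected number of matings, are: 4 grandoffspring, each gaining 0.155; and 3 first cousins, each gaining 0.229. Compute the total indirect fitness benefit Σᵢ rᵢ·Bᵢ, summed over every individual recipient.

r to a grandoffspring = 1/4 (two parent–offspring links: r = (1/2)^2 = 1/4).
r to a first cousin = 1/8 (first cousins share one grandparent pair — two paths of length 4: r = 2·(1/2)^4 = 1/8).
Summing one r·B term per recipient: 4·0.25·0.155 + 3·0.125·0.229 = 0.240875.

0.240875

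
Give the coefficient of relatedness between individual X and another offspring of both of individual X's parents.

Each parent–offspring link contributes a factor of 1/2, and independent paths through distinct common ancestors add.
Full sibs share both parents — two paths of length 2: r = 2·(1/2)^2 = 1/2.

0.5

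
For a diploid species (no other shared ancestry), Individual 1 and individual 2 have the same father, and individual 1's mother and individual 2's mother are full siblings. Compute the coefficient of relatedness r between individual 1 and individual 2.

0.375

Wright's path rule: contributions from independent ancestry routes add.
Individual 1 and individual 2 are related in two ways: half-sibs through their shared father (r = 1/4) and first cousins through their mothers (r = 1/8).
r = 1/4 + 1/8 = 0.375.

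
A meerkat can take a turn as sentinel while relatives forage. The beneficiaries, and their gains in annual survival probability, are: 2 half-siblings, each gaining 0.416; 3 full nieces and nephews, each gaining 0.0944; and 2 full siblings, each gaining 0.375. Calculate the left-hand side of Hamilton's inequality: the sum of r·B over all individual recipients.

r to a half-sibling = 1/4 (half-sibs share one parent — one path of length 2: r = (1/2)^2 = 1/4).
r to a full niece or nephew = 0.25 (full aunt/uncle↔niece/nephew: two paths of length 3 through the shared grandparent pair: r = 2·(1/2)^3 = 1/4).
r to a full sibling = 0.5 (full sibs share both parents — two paths of length 2: r = 2·(1/2)^2 = 1/2).
Summing one r·B term per recipient: 2·0.25·0.416 + 3·0.25·0.0944 + 2·0.5·0.375 = 0.6538.

0.6538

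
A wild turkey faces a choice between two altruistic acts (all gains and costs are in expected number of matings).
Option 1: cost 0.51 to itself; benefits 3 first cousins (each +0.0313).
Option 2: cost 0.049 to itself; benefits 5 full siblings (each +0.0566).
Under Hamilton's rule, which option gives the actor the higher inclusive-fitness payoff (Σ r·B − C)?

Option 1: r to a first cousin = 0.125.
Option 1: Σ r·B − C = (3·0.125·0.0313) − 0.51 = -0.4982625.
Option 2: r to a full sibling = 0.5.
Option 2: Σ r·B − C = (5·0.5·0.0566) − 0.049 = 0.0925.
Option 2 has the higher net inclusive-fitness payoff.

Option 2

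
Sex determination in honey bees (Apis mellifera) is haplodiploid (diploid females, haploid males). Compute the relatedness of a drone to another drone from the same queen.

0.5

Haploid brothers each carry a random half of the queen's diploid genome, so on average they share half: r = 1/2.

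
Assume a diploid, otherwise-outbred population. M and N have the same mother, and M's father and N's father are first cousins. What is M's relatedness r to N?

Relatedness sums over independent paths through distinct common ancestors.
M and N are related in two ways: half-sibs through their shared mother (r = 1/4) and second cousins through their fathers (r = 1/32).
r = 1/4 + 1/32 = 9/32 = 0.28125.

0.28125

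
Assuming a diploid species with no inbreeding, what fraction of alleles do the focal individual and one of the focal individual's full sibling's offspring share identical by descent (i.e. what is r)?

Each parent–offspring link contributes a factor of 1/2, and independent paths through distinct common ancestors add.
Full aunt/uncle↔niece/nephew: two paths of length 3 through the shared grandparent pair: r = 2·(1/2)^3 = 1/4.

0.25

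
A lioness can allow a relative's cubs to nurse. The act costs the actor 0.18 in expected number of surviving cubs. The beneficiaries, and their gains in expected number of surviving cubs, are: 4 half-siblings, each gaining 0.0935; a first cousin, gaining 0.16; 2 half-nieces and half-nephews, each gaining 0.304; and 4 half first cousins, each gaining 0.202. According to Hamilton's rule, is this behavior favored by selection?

Hamilton's rule: the trait is favored when the sum of r·B over every recipient exceeds the actor's cost C.
r to a half-sibling = 0.25 (half-sibs share one parent — one path of length 2: r = (1/2)^2 = 1/4).
r to a first cousin = 1/8 (first cousins share one grandparent pair — two paths of length 4: r = 2·(1/2)^4 = 1/8).
r to a half-niece or half-nephew = 1/8 (half-aunt/uncle↔niece/nephew: one path of length 3: r = (1/2)^3 = 1/8).
r to a half first cousin = 0.0625 (half first cousins share one grandparent — one path of length 4: r = (1/2)^4 = 1/16).
Summing one r·B term per recipient: 4·0.25·0.0935 + 1·0.125·0.16 + 2·0.125·0.304 + 4·0.0625·0.202 = 0.24.
0.24 > 0.18: the indirect benefit exceeds the cost.

Yes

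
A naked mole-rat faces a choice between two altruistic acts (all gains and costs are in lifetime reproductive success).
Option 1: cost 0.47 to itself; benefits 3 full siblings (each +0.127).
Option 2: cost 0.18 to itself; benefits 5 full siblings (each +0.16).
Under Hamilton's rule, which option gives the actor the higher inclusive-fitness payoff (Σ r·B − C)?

Option 2

Option 1: r to a full sibling = 0.5.
Option 1: Σ r·B − C = (3·0.5·0.127) − 0.47 = -0.2795.
Option 2: r to a full sibling = 0.5.
Option 2: Σ r·B − C = (5·0.5·0.16) − 0.18 = 0.22.
Option 2 has the higher net inclusive-fitness payoff.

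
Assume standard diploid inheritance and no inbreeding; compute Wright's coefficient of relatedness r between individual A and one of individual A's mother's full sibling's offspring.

Each parent–offspring link contributes a factor of 1/2, and independent paths through distinct common ancestors add.
First cousins share one grandparent pair — two paths of length 4: r = 2·(1/2)^4 = 1/8.

0.125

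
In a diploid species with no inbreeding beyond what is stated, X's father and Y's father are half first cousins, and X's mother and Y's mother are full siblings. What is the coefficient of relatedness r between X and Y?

0.140625

Independent pedigree routes through distinct common ancestors add.
X and Y are related in two ways: half second cousins through their fathers (r = 1/64) and first cousins through their mothers (r = 1/8).
r = 1/64 + 1/8 = 9/64 = 0.140625.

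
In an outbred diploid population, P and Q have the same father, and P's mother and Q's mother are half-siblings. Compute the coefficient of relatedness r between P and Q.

Relatedness sums over independent paths through distinct common ancestors.
P and Q are related in two ways: half-sibs through their shared father (r = 1/4) and half first cousins through their mothers (r = 1/16).
r = 1/4 + 1/16 = 0.3125.

0.3125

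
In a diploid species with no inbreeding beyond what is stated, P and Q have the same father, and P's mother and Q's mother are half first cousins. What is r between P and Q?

With two independent routes of shared ancestry, r is the sum of the two contributions.
P and Q are related in two ways: half-sibs through their shared father (r = 1/4) and half second cousins through their mothers (r = 1/64).
r = 1/4 + 1/64 = 17/64 = 0.265625.

0.265625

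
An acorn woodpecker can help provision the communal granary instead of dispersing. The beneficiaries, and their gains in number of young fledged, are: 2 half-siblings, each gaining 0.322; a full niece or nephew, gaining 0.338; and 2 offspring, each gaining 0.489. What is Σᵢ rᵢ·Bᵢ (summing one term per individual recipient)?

r to a half-sibling = 0.25 (half-sibs share one parent — one path of length 2: r = (1/2)^2 = 1/4).
r to a full niece or nephew = 1/4 (full aunt/uncle↔niece/nephew: two paths of length 3 through the shared grandparent pair: r = 2·(1/2)^3 = 1/4).
r to an offspring = 0.5 (one parent–offspring link: r = (1/2)^1 = 1/2).
Summing one r·B term per recipient: 2·0.25·0.322 + 1·0.25·0.338 + 2·0.5·0.489 = 0.7345.

0.7345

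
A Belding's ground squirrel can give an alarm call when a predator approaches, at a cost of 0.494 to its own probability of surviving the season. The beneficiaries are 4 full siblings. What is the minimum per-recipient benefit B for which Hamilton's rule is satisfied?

0.247

r to a full sibling = 1/2 (full sibs share both parents — two paths of length 2: r = 2·(1/2)^2 = 1/2).
Hamilton's rule with n recipients of equal r: n·r·B > C, so B > C/(n·r) = 0.494/(4·0.5) = 0.247.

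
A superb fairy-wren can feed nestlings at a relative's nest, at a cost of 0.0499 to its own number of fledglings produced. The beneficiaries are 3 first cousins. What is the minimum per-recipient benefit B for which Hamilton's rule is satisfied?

0.1331

r to a first cousin = 1/8 (first cousins share one grandparent pair — two paths of length 4: r = 2·(1/2)^4 = 1/8).
Hamilton's rule with n recipients of equal r: n·r·B > C, so B > C/(n·r) = 0.0499/(3·0.125) = 0.1331.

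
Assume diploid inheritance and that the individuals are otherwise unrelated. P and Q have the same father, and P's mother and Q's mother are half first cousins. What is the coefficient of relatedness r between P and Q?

0.265625

Relatedness sums over independent paths through distinct common ancestors.
P and Q are related in two ways: half-sibs through their shared father (r = 1/4) and half second cousins through their mothers (r = 1/64).
r = 1/4 + 1/64 = 17/64 = 0.265625.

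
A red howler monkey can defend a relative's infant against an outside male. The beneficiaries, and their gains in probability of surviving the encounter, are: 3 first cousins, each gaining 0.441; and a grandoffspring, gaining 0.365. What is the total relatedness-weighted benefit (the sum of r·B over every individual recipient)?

0.256625

r to a first cousin = 1/8 (first cousins share one grandparent pair — two paths of length 4: r = 2·(1/2)^4 = 1/8).
r to a grandoffspring = 1/4 (two parent–offspring links: r = (1/2)^2 = 1/4).
Summing one r·B term per recipient: 3·0.125·0.441 + 1·0.25·0.365 = 0.256625.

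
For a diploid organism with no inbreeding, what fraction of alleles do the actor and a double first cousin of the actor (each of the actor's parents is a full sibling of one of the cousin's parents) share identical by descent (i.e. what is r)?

0.25

Each parent–offspring link contributes a factor of 1/2, and independent paths through distinct common ancestors add.
Double first cousins share both grandparent pairs — four paths of length 4: r = 4·(1/2)^4 = 1/4.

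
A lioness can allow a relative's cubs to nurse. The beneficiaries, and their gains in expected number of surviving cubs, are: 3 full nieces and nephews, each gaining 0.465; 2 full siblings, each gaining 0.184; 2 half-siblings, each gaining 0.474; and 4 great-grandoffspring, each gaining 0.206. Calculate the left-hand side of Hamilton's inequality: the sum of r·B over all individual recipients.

r to a full niece or nephew = 0.25 (full aunt/uncle↔niece/nephew: two paths of length 3 through the shared grandparent pair: r = 2·(1/2)^3 = 1/4).
r to a full sibling = 0.5 (full sibs share both parents — two paths of length 2: r = 2·(1/2)^2 = 1/2).
r to a half-sibling = 1/4 (half-sibs share one parent — one path of length 2: r = (1/2)^2 = 1/4).
r to a great-grandoffspring = 0.125 (three parent–offspring links: r = (1/2)^3 = 1/8).
Summing one r·B term per recipient: 3·0.25·0.465 + 2·0.5·0.184 + 2·0.25·0.474 + 4·0.125·0.206 = 0.87275.

0.87275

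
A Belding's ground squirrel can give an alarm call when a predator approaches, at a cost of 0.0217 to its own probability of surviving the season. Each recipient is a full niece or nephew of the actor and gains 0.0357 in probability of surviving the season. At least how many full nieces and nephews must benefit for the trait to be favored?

3

r to a full niece or nephew = 1/4 (full aunt/uncle↔niece/nephew: two paths of length 3 through the shared grandparent pair: r = 2·(1/2)^3 = 1/4).
Hamilton's rule: n·r·B > C  ⇒  n > C/(r·B) = 0.0217/(0.25·0.0357) = 2.431.
The smallest integer exceeding 2.431 is 3.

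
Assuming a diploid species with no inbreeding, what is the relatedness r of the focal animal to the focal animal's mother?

0.5

Each parent–offspring link contributes a factor of 1/2, and independent paths through distinct common ancestors add.
One parent–offspring link: r = (1/2)^1 = 1/2.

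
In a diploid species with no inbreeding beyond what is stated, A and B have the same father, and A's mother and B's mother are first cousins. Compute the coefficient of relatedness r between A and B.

Relatedness sums over independent paths through distinct common ancestors.
A and B are related in two ways: half-sibs through their shared father (r = 1/4) and second cousins through their mothers (r = 1/32).
r = 1/4 + 1/32 = 9/32 = 0.28125.

0.28125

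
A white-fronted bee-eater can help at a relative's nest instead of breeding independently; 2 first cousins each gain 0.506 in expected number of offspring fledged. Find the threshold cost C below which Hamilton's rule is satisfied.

r to a first cousin = 0.125 (first cousins share one grandparent pair — two paths of length 4: r = 2·(1/2)^4 = 1/8).
Hamilton's rule: n·r·B > C, so the trait is favored while C < n·r·B = 2·0.125·0.506 = 0.1265.

0.1265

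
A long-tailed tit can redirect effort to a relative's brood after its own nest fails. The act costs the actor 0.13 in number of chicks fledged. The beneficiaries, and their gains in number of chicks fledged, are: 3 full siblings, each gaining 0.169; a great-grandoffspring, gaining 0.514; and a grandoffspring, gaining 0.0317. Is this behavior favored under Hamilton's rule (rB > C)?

Hamilton's rule: the trait is favored when the sum of r·B over every recipient exceeds the actor's cost C.
r to a full sibling = 0.5 (full sibs share both parents — two paths of length 2: r = 2·(1/2)^2 = 1/2).
r to a great-grandoffspring = 1/8 (three parent–offspring links: r = (1/2)^3 = 1/8).
r to a grandoffspring = 0.25 (two parent–offspring links: r = (1/2)^2 = 1/4).
Summing one r·B term per recipient: 3·0.5·0.169 + 1·0.125·0.514 + 1·0.25·0.0317 = 0.325675.
0.325675 > 0.13: the indirect benefit exceeds the cost.

Yes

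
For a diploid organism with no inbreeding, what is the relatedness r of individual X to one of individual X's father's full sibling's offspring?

0.125

Each parent–offspring link contributes a factor of 1/2, and independent paths through distinct common ancestors add.
First cousins share one grandparent pair — two paths of length 4: r = 2·(1/2)^4 = 1/8.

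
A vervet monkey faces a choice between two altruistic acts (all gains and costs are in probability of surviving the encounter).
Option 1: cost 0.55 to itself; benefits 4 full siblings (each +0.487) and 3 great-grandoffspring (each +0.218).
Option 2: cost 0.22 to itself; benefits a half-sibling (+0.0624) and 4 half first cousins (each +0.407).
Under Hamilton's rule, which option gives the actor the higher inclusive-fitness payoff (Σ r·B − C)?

Option 1

Option 1: r to a full sibling = 0.5.
Option 1: r to a great-grandoffspring = 0.125.
Option 1: Σ r·B − C = (4·0.5·0.487 + 3·0.125·0.218) − 0.55 = 0.50575.
Option 2: r to a half-sibling = 0.25.
Option 2: r to a half first cousin = 0.0625.
Option 2: Σ r·B − C = (1·0.25·0.0624 + 4·0.0625·0.407) − 0.22 = -0.10265.
Option 1 has the higher net inclusive-fitness payoff.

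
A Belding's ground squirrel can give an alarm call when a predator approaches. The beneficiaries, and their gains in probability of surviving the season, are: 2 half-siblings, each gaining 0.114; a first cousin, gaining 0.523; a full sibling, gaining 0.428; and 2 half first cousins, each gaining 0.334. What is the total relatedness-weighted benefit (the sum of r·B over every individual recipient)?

r to a half-sibling = 1/4 (half-sibs share one parent — one path of length 2: r = (1/2)^2 = 1/4).
r to a first cousin = 0.125 (first cousins share one grandparent pair — two paths of length 4: r = 2·(1/2)^4 = 1/8).
r to a full sibling = 1/2 (full sibs share both parents — two paths of length 2: r = 2·(1/2)^2 = 1/2).
r to a half first cousin = 1/16 (half first cousins share one grandparent — one path of length 4: r = (1/2)^4 = 1/16).
Summing one r·B term per recipient: 2·0.25·0.114 + 1·0.125·0.523 + 1·0.5·0.428 + 2·0.0625·0.334 = 0.378125.

0.378125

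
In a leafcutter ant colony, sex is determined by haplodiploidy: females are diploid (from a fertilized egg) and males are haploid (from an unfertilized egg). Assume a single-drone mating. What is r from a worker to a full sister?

0.75

Haplodiploid full sisters inherit their father's entire haploid genome identically (contributing 1/2) and on average half of their mother's contribution (1/2 · 1/2 = 1/4); r = 1/2 + 1/4 = 3/4.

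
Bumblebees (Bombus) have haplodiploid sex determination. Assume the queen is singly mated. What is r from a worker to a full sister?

0.75

Haplodiploid full sisters inherit their father's entire haploid genome identically (contributing 1/2) and on average half of their mother's contribution (1/2 · 1/2 = 1/4); r = 1/2 + 1/4 = 3/4.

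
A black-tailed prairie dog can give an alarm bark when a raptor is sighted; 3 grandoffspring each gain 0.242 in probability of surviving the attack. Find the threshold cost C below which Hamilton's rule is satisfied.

0.1815

r to a grandoffspring = 1/4 (two parent–offspring links: r = (1/2)^2 = 1/4).
Hamilton's rule: n·r·B > C, so the trait is favored while C < n·r·B = 3·0.25·0.242 = 0.1815.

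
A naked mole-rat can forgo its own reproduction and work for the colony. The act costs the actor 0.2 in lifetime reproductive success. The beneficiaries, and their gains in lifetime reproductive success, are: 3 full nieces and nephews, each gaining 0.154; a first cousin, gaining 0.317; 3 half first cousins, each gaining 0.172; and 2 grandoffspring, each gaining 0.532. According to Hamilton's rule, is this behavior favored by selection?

Yes

Hamilton's rule: the trait is favored when the sum of r·B over every recipient exceeds the actor's cost C.
r to a full niece or nephew = 0.25 (full aunt/uncle↔niece/nephew: two paths of length 3 through the shared grandparent pair: r = 2·(1/2)^3 = 1/4).
r to a first cousin = 1/8 (first cousins share one grandparent pair — two paths of length 4: r = 2·(1/2)^4 = 1/8).
r to a half first cousin = 0.0625 (half first cousins share one grandparent — one path of length 4: r = (1/2)^4 = 1/16).
r to a grandoffspring = 1/4 (two parent–offspring links: r = (1/2)^2 = 1/4).
Summing one r·B term per recipient: 3·0.25·0.154 + 1·0.125·0.317 + 3·0.0625·0.172 + 2·0.25·0.532 = 0.453375.
0.453375 > 0.2: the indirect benefit exceeds the cost.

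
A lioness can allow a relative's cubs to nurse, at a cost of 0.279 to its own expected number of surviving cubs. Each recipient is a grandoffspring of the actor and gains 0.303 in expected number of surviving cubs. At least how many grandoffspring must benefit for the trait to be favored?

r to a grandoffspring = 0.25 (two parent–offspring links: r = (1/2)^2 = 1/4).
Hamilton's rule: n·r·B > C  ⇒  n > C/(r·B) = 0.279/(0.25·0.303) = 3.683.
The smallest integer exceeding 3.683 is 4.

4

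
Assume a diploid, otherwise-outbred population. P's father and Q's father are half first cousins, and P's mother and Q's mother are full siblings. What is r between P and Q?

0.140625

With two independent routes of shared ancestry, r is the sum of the two contributions.
P and Q are related in two ways: half second cousins through their fathers (r = 1/64) and first cousins through their mothers (r = 1/8).
r = 1/64 + 1/8 = 0.140625.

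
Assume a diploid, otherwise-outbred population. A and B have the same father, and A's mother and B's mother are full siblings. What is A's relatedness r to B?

Independent pedigree routes through distinct common ancestors add.
A and B are related in two ways: half-sibs through their shared father (r = 1/4) and first cousins through their mothers (r = 1/8).
r = 1/4 + 1/8 = 0.375.

0.375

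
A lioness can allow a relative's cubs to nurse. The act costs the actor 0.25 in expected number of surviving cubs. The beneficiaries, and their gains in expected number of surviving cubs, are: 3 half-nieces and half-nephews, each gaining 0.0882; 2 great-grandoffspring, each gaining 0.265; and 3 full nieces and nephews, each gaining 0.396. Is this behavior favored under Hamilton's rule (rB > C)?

Hamilton's rule: the trait is favored when the sum of r·B over every recipient exceeds the actor's cost C.
r to a half-niece or half-nephew = 0.125 (half-aunt/uncle↔niece/nephew: one path of length 3: r = (1/2)^3 = 1/8).
r to a great-grandoffspring = 1/8 (three parent–offspring links: r = (1/2)^3 = 1/8).
r to a full niece or nephew = 0.25 (full aunt/uncle↔niece/nephew: two paths of length 3 through the shared grandparent pair: r = 2·(1/2)^3 = 1/4).
Summing one r·B term per recipient: 3·0.125·0.0882 + 2·0.125·0.265 + 3·0.25·0.396 = 0.396325.
0.396325 > 0.25: the indirect benefit exceeds the cost.

Yes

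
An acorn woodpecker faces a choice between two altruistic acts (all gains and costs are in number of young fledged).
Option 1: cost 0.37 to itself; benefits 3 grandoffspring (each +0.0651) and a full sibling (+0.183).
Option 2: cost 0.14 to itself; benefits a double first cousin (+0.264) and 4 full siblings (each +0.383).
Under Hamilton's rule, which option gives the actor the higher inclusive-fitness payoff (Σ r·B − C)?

Option 2

Option 1: r to a grandoffspring = 0.25.
Option 1: r to a full sibling = 0.5.
Option 1: Σ r·B − C = (3·0.25·0.0651 + 1·0.5·0.183) − 0.37 = -0.229675.
Option 2: r to a double first cousin = 0.25.
Option 2: r to a full sibling = 0.5.
Option 2: Σ r·B − C = (1·0.25·0.264 + 4·0.5·0.383) − 0.14 = 0.692.
Option 2 has the higher net inclusive-fitness payoff.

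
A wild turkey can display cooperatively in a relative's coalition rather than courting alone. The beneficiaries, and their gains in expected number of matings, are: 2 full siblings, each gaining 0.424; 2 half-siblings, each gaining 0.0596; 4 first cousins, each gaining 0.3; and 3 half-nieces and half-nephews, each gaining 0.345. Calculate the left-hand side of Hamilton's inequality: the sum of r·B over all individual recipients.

0.733175

r to a full sibling = 1/2 (full sibs share both parents — two paths of length 2: r = 2·(1/2)^2 = 1/2).
r to a half-sibling = 1/4 (half-sibs share one parent — one path of length 2: r = (1/2)^2 = 1/4).
r to a first cousin = 0.125 (first cousins share one grandparent pair — two paths of length 4: r = 2·(1/2)^4 = 1/8).
r to a half-niece or half-nephew = 0.125 (half-aunt/uncle↔niece/nephew: one path of length 3: r = (1/2)^3 = 1/8).
Summing one r·B term per recipient: 2·0.5·0.424 + 2·0.25·0.0596 + 4·0.125·0.3 + 3·0.125·0.345 = 0.733175.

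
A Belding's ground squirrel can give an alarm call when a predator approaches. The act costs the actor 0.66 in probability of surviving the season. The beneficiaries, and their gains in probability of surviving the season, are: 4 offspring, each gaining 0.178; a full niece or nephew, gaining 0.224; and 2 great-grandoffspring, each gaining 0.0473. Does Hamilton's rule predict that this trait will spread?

Hamilton's rule: the trait is favored when the sum of r·B over every recipient exceeds the actor's cost C.
r to an offspring = 1/2 (one parent–offspring link: r = (1/2)^1 = 1/2).
r to a full niece or nephew = 0.25 (full aunt/uncle↔niece/nephew: two paths of length 3 through the shared grandparent pair: r = 2·(1/2)^3 = 1/4).
r to a great-grandoffspring = 0.125 (three parent–offspring links: r = (1/2)^3 = 1/8).
Summing one r·B term per recipient: 4·0.5·0.178 + 1·0.25·0.224 + 2·0.125·0.0473 = 0.423825.
0.423825 < 0.66: the indirect benefit is less than the cost.

No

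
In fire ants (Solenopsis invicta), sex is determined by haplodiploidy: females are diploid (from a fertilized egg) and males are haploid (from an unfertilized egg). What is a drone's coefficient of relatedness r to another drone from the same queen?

0.5

Haploid brothers each carry a random half of the queen's diploid genome, so on average they share half: r = 1/2.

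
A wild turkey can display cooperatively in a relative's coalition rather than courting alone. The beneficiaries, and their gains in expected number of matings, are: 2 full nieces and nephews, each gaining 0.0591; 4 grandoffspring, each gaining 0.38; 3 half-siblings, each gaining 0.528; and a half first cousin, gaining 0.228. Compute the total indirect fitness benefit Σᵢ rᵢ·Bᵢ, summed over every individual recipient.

r to a full niece or nephew = 0.25 (full aunt/uncle↔niece/nephew: two paths of length 3 through the shared grandparent pair: r = 2·(1/2)^3 = 1/4).
r to a grandoffspring = 1/4 (two parent–offspring links: r = (1/2)^2 = 1/4).
r to a half-sibling = 0.25 (half-sibs share one parent — one path of length 2: r = (1/2)^2 = 1/4).
r to a half first cousin = 1/16 (half first cousins share one grandparent — one path of length 4: r = (1/2)^4 = 1/16).
Summing one r·B term per recipient: 2·0.25·0.0591 + 4·0.25·0.38 + 3·0.25·0.528 + 1·0.0625·0.228 = 0.8198.

0.8198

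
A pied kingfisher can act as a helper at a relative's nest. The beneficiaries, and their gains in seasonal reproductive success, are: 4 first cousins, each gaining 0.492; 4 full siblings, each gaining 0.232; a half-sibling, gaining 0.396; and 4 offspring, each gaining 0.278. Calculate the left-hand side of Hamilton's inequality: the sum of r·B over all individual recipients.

1.365

r to a first cousin = 1/8 (first cousins share one grandparent pair — two paths of length 4: r = 2·(1/2)^4 = 1/8).
r to a full sibling = 1/2 (full sibs share both parents — two paths of length 2: r = 2·(1/2)^2 = 1/2).
r to a half-sibling = 0.25 (half-sibs share one parent — one path of length 2: r = (1/2)^2 = 1/4).
r to an offspring = 1/2 (one parent–offspring link: r = (1/2)^1 = 1/2).
Summing one r·B term per recipient: 4·0.125·0.492 + 4·0.5·0.232 + 1·0.25·0.396 + 4·0.5·0.278 = 1.365.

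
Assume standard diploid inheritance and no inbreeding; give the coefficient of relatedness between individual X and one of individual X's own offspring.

Each parent–offspring link contributes a factor of 1/2, and independent paths through distinct common ancestors add.
One parent–offspring link: r = (1/2)^1 = 1/2.

0.5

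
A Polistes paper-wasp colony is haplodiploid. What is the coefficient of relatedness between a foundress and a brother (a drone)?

0.25

Her haploid brother carries none of their father's genes and a random half of their mother's genome; that half matches the maternal half of her own genome with probability 1/2: r = 1/2 · 1/2 = 1/4.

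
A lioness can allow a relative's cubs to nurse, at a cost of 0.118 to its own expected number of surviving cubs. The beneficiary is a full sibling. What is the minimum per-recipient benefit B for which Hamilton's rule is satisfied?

0.236

r to a full sibling = 1/2 (full sibs share both parents — two paths of length 2: r = 2·(1/2)^2 = 1/2).
Hamilton's rule with n recipients of equal r: n·r·B > C, so B > C/(n·r) = 0.118/(1·0.5) = 0.236.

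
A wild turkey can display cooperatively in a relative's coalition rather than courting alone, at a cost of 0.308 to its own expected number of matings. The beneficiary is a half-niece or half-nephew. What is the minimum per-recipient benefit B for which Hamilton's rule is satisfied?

2.464

r to a half-niece or half-nephew = 0.125 (half-aunt/uncle↔niece/nephew: one path of length 3: r = (1/2)^3 = 1/8).
Hamilton's rule with n recipients of equal r: n·r·B > C, so B > C/(n·r) = 0.308/(1·0.125) = 2.464.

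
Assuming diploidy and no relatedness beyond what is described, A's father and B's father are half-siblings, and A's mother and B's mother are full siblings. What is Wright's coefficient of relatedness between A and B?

0.1875

Wright's path rule: contributions from independent ancestry routes add.
A and B are related in two ways: half first cousins through their fathers (r = 1/16) and first cousins through their mothers (r = 1/8).
r = 1/16 + 1/8 = 3/16 = 0.1875.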